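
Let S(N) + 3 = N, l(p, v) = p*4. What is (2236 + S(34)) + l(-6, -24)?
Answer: 2243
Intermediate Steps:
l(p, v) = 4*p
S(N) = -3 + N
(2236 + S(34)) + l(-6, -24) = (2236 + (-3 + 34)) + 4*(-6) = (2236 + 31) - 24 = 2267 - 24 = 2243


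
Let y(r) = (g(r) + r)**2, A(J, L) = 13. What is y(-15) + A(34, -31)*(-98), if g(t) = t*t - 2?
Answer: 41990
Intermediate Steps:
g(t) = -2 + t**2 (g(t) = t**2 - 2 = -2 + t**2)
y(r) = (-2 + r + r**2)**2 (y(r) = ((-2 + r**2) + r)**2 = (-2 + r + r**2)**2)
y(-15) + A(34, -31)*(-98) = (-2 - 15 + (-15)**2)**2 + 13*(-98) = (-2 - 15 + 225)**2 - 1274 = 208**2 - 1274 = 43264 - 1274 = 41990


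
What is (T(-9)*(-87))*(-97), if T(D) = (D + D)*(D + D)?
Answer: 2734236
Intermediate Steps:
T(D) = 4*D² (T(D) = (2*D)*(2*D) = 4*D²)
(T(-9)*(-87))*(-97) = ((4*(-9)²)*(-87))*(-97) = ((4*81)*(-87))*(-97) = (324*(-87))*(-97) = -28188*(-97) = 2734236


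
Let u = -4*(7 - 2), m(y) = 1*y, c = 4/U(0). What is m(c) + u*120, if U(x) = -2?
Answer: -2402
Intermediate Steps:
c = -2 (c = 4/(-2) = 4*(-½) = -2)
m(y) = y
u = -20 (u = -4*5 = -20)
m(c) + u*120 = -2 - 20*120 = -2 - 2400 = -2402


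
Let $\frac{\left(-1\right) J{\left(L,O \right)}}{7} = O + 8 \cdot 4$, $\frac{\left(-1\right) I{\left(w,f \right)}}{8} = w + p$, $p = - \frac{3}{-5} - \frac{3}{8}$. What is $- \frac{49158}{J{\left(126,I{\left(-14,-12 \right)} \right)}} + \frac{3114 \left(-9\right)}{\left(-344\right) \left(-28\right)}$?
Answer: $\frac{17682253}{380464} \approx 46.475$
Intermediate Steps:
$p = \frac{9}{40}$ ($p = \left(-3\right) \left(- \frac{1}{5}\right) - \frac{3}{8} = \frac{3}{5} - \frac{3}{8} = \frac{9}{40} \approx 0.225$)
$I{\left(w,f \right)} = - \frac{9}{5} - 8 w$ ($I{\left(w,f \right)} = - 8 \left(w + \frac{9}{40}\right) = - 8 \left(\frac{9}{40} + w\right) = - \frac{9}{5} - 8 w$)
$J{\left(L,O \right)} = -224 - 7 O$ ($J{\left(L,O \right)} = - 7 \left(O + 8 \cdot 4\right) = - 7 \left(O + 32\right) = - 7 \left(32 + O\right) = -224 - 7 O$)
$- \frac{49158}{J{\left(126,I{\left(-14,-12 \right)} \right)}} + \frac{3114 \left(-9\right)}{\left(-344\right) \left(-28\right)} = - \frac{49158}{-224 - 7 \left(- \frac{9}{5} - -112\right)} + \frac{3114 \left(-9\right)}{\left(-344\right) \left(-28\right)} = - \frac{49158}{-224 - 7 \left(- \frac{9}{5} + 112\right)} - \frac{28026}{9632} = - \frac{49158}{-224 - \frac{3857}{5}} - \frac{14013}{4816} = - \frac{49158}{- \frac{4977}{5}} - \frac{14013}{4816} = \left(-49158\right) \left(- \frac{5}{4977}\right) - \frac{14013}{4816} = \frac{27310}{553} - \frac{14013}{4816} = \frac{17682253}{380464}$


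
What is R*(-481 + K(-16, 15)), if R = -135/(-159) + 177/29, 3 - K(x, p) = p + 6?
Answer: -5332314/1537 ≈ -3469.3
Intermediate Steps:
K(x, p) = -3 - p (K(x, p) = 3 - (p + 6) = 3 - (6 + p) = 3 + (-6 - p) = -3 - p)
R = 10686/1537 (R = -135*(-1/159) + 177*(1/29) = 45/53 + 177/29 = 10686/1537 ≈ 6.9525)
R*(-481 + K(-16, 15)) = 10686*(-481 + (-3 - 1*15))/1537 = 10686*(-481 + (-3 - 15))/1537 = 10686*(-481 - 18)/1537 = (10686/1537)*(-499) = -5332314/1537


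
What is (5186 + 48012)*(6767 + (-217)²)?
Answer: 2865031488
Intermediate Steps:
(5186 + 48012)*(6767 + (-217)²) = 53198*(6767 + 47089) = 53198*53856 = 2865031488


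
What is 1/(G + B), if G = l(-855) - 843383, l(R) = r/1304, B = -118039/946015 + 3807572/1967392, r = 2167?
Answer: -5417370033740/4568898980027537809 ≈ -1.1857e-6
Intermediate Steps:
B = 120349687189/66470797960 (B = -118039*1/946015 + 3807572*(1/1967392) = -118039/946015 + 951893/491848 = 120349687189/66470797960 ≈ 1.8106)
l(R) = 2167/1304
G = -1099769265/1304 (G = 2167/1304 - 843383 = -1099769265/1304 ≈ -8.4338e+5)
1/(G + B) = 1/(-1099769265/1304 + 120349687189/66470797960) = 1/(-4568898980027537809/5417370033740) = -5417370033740/4568898980027537809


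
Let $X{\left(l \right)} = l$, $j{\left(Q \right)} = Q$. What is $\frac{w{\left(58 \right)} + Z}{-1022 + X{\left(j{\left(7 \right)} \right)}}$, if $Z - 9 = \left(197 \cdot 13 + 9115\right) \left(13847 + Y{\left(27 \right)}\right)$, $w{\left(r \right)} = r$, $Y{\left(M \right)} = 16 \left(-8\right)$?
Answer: $- \frac{160183111}{1015} \approx -1.5782 \cdot 10^{5}$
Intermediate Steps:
$Y{\left(M \right)} = -128$
$Z = 160183053$ ($Z = 9 + \left(197 \cdot 13 + 9115\right) \left(13847 - 128\right) = 9 + \left(2561 + 9115\right) 13719 = 9 + 11676 \cdot 13719 = 9 + 160183044 = 160183053$)
$\frac{w{\left(58 \right)} + Z}{-1022 + X{\left(j{\left(7 \right)} \right)}} = \frac{58 + 160183053}{-1022 + 7} = \frac{160183111}{-1015} = 160183111 \left(- \frac{1}{1015}\right) = - \frac{160183111}{1015}$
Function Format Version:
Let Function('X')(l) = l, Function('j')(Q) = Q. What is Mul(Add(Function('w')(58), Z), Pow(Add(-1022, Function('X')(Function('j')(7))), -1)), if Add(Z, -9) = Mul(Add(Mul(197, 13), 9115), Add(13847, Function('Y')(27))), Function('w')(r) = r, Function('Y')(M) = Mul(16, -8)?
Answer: Rational(-160183111, 1015) ≈ -1.5782e+5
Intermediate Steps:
Function('Y')(M) = -128
Z = 160183053 (Z = Add(9, Mul(Add(Mul(197, 13), 9115), Add(13847, -128))) = Add(9, Mul(Add(2561, 9115), 13719)) = Add(9, Mul(11676, 13719)) = Add(9, 160183044) = 160183053)
Mul(Add(Function('w')(58), Z), Pow(Add(-1022, Function('X')(Function('j')(7))), -1)) = Mul(Add(58, 160183053), Pow(Add(-1022, 7), -1)) = Mul(160183111, Pow(-1015, -1)) = Mul(160183111, Rational(-1, 1015)) = Rational(-160183111, 1015)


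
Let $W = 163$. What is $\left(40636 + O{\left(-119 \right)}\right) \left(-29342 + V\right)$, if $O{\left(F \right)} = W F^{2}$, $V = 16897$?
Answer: $-29231799155$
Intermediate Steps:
$O{\left(F \right)} = 163 F^{2}$
$\left(40636 + O{\left(-119 \right)}\right) \left(-29342 + V\right) = \left(40636 + 163 \left(-119\right)^{2}\right) \left(-29342 + 16897\right) = \left(40636 + 163 \cdot 14161\right) \left(-12445\right) = \left(40636 + 2308243\right) \left(-12445\right) = 2348879 \left(-12445\right) = -29231799155$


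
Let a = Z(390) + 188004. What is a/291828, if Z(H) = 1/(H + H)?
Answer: 146643121/227625840 ≈ 0.64423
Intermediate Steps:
Z(H) = 1/(2*H)
a = 146643121/780 (a = (½)/390 + 188004 = (½)*(1/390) + 188004 = 1/780 + 188004 = 146643121/780 ≈ 1.8800e+5)
a/291828 = (146643121/780)/291828 = (146643121/780)*(1/291828) = 146643121/227625840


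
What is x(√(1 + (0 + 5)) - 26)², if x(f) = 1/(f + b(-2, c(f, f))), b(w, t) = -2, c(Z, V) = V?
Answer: (28 - √6)⁻² ≈ 0.0015318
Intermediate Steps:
x(f) = 1/(-2 + f) (x(f) = 1/(f - 2) = 1/(-2 + f))
x(√(1 + (0 + 5)) - 26)² = (1/(-2 + (√(1 + (0 + 5)) - 26)))² = (1/(-2 + (√(1 + 5) - 26)))² = (1/(-2 + (√6 - 26)))² = (1/(-2 + (-26 + √6)))² = (1/(-28 + √6))² = (-28 + √6)⁻²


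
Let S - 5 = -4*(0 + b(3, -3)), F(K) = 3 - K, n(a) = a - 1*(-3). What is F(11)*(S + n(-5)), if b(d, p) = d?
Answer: 72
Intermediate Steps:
n(a) = 3 + a (n(a) = a + 3 = 3 + a)
S = -7 (S = 5 - 4*(0 + 3) = 5 - 4*3 = 5 - 12 = -7)
F(11)*(S + n(-5)) = (3 - 1*11)*(-7 + (3 - 5)) = (3 - 11)*(-7 - 2) = -8*(-9) = 72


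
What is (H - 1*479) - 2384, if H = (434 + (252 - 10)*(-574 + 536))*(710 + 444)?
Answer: -10114211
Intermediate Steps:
H = -10111348 (H = (434 + 242*(-38))*1154 = (434 - 9196)*1154 = -8762*1154 = -10111348)
(H - 1*479) - 2384 = (-10111348 - 1*479) - 2384 = (-10111348 - 479) - 2384 = -10111827 - 2384 = -10114211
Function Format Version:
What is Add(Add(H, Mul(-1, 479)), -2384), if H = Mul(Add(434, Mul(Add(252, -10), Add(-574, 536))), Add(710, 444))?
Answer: -10114211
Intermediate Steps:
H = -10111348 (H = Mul(Add(434, Mul(242, -38)), 1154) = Mul(Add(434, -9196), 1154) = Mul(-8762, 1154) = -10111348)
Add(Add(H, Mul(-1, 479)), -2384) = Add(Add(-10111348, Mul(-1, 479)), -2384) = Add(Add(-10111348, -479), -2384) = Add(-10111827, -2384) = -10114211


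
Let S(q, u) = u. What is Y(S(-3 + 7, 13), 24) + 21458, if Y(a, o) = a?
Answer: 21471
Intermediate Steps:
Y(S(-3 + 7, 13), 24) + 21458 = 13 + 21458 = 21471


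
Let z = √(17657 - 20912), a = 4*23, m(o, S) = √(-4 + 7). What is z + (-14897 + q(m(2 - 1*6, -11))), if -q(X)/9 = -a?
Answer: -14069 + I*√3255 ≈ -14069.0 + 57.053*I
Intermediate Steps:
m(o, S) = √3
a = 92
z = I*√3255 (z = √(-3255) = I*√3255 ≈ 57.053*I)
q(X) = 828 (q(X) = -(-9)*92 = -9*(-92) = 828)
z + (-14897 + q(m(2 - 1*6, -11))) = I*√3255 + (-14897 + 828) = I*√3255 - 14069 = -14069 + I*√3255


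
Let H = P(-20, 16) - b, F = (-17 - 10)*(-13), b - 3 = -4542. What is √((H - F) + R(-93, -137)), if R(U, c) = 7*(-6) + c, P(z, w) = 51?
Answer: 2*√1015 ≈ 63.718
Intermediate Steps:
b = -4539 (b = 3 - 4542 = -4539)
R(U, c) = -42 + c
F = 351 (F = -27*(-13) = 351)
H = 4590 (H = 51 - 1*(-4539) = 51 + 4539 = 4590)
√((H - F) + R(-93, -137)) = √((4590 - 1*351) + (-42 - 137)) = √((4590 - 351) - 179) = √(4239 - 179) = √4060 = 2*√1015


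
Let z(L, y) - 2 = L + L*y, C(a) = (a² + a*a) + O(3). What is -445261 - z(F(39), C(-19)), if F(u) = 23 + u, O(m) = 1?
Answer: -490151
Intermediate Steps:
C(a) = 1 + 2*a² (C(a) = (a² + a*a) + 1 = (a² + a²) + 1 = 2*a² + 1 = 1 + 2*a²)
z(L, y) = 2 + L + L*y (z(L, y) = 2 + (L + L*y) = 2 + L + L*y)
-445261 - z(F(39), C(-19)) = -445261 - (2 + (23 + 39) + (23 + 39)*(1 + 2*(-19)²)) = -445261 - (2 + 62 + 62*(1 + 2*361)) = -445261 - (2 + 62 + 62*(1 + 722)) = -445261 - (2 + 62 + 62*723) = -445261 - (2 + 62 + 44826) = -445261 - 1*44890 = -445261 - 44890 = -490151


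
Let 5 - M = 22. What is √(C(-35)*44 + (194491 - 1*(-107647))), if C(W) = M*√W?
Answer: √(302138 - 748*I*√35) ≈ 549.69 - 4.025*I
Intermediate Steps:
M = -17 (M = 5 - 1*22 = 5 - 22 = -17)
C(W) = -17*√W
√(C(-35)*44 + (194491 - 1*(-107647))) = √(-17*I*√35*44 + (194491 - 1*(-107647))) = √(-17*I*√35*44 + (194491 + 107647)) = √(-17*I*√35*44 + 302138) = √(-748*I*√35 + 302138) = √(302138 - 748*I*√35)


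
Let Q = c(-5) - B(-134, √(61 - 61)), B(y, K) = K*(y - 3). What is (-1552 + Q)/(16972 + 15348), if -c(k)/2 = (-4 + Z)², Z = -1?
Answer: -801/16160 ≈ -0.049567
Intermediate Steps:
c(k) = -50 (c(k) = -2*(-4 - 1)² = -2*(-5)² = -2*25 = -50)
B(y, K) = K*(-3 + y)
Q = -50 (Q = -50 - √(61 - 61)*(-3 - 134) = -50 - √0*(-137) = -50 - 0*(-137) = -50 - 1*0 = -50 + 0 = -50)
(-1552 + Q)/(16972 + 15348) = (-1552 - 50)/(16972 + 15348) = -1602/32320 = -1602*1/32320 = -801/16160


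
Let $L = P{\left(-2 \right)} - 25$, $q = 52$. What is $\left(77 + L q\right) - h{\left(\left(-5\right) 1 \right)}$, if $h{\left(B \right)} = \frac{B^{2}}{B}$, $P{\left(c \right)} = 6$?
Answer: $-906$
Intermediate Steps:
$L = -19$ ($L = 6 - 25 = -19$)
$h{\left(B \right)} = B$
$\left(77 + L q\right) - h{\left(\left(-5\right) 1 \right)} = \left(77 - 988\right) - \left(-5\right) 1 = \left(77 - 988\right) - -5 = -911 + 5 = -906$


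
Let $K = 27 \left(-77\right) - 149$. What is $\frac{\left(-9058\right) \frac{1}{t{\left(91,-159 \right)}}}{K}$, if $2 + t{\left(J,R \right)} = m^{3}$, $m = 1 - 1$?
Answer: $- \frac{4529}{2228} \approx -2.0328$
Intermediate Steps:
$m = 0$ ($m = 1 - 1 = 0$)
$K = -2228$ ($K = -2079 - 149 = -2228$)
$t{\left(J,R \right)} = -2$ ($t{\left(J,R \right)} = -2 + 0^{3} = -2 + 0 = -2$)
$\frac{\left(-9058\right) \frac{1}{t{\left(91,-159 \right)}}}{K} = \frac{\left(-9058\right) \frac{1}{-2}}{-2228} = \left(-9058\right) \left(- \frac{1}{2}\right) \left(- \frac{1}{2228}\right) = 4529 \left(- \frac{1}{2228}\right) = - \frac{4529}{2228}$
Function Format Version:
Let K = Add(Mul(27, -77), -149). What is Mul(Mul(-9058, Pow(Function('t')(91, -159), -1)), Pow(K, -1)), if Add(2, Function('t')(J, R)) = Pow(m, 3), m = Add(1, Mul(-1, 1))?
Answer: Rational(-4529, 2228) ≈ -2.0328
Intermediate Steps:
m = 0 (m = Add(1, -1) = 0)
K = -2228 (K = Add(-2079, -149) = -2228)
Function('t')(J, R) = -2 (Function('t')(J, R) = Add(-2, Pow(0, 3)) = Add(-2, 0) = -2)
Mul(Mul(-9058, Pow(Function('t')(91, -159), -1)), Pow(K, -1)) = Mul(Mul(-9058, Pow(-2, -1)), Pow(-2228, -1)) = Mul(Mul(-9058, Rational(-1, 2)), Rational(-1, 2228)) = Mul(4529, Rational(-1, 2228)) = Rational(-4529, 2228)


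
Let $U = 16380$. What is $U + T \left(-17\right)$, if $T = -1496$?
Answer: $41812$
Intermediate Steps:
$U + T \left(-17\right) = 16380 - -25432 = 16380 + 25432 = 41812$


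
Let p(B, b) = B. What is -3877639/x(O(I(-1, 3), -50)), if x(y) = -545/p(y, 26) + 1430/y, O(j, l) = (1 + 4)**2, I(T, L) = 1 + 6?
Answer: -19388195/177 ≈ -1.0954e+5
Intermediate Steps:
I(T, L) = 7
O(j, l) = 25 (O(j, l) = 5**2 = 25)
x(y) = 885/y (x(y) = -545/y + 1430/y = 885/y)
-3877639/x(O(I(-1, 3), -50)) = -3877639/(885/25) = -3877639/(885*(1/25)) = -3877639/177/5 = -3877639*5/177 = -19388195/177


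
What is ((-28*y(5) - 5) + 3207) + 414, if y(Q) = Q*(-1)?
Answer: 3756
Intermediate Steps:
y(Q) = -Q
((-28*y(5) - 5) + 3207) + 414 = ((-(-28)*5 - 5) + 3207) + 414 = ((-28*(-5) - 5) + 3207) + 414 = ((140 - 5) + 3207) + 414 = (135 + 3207) + 414 = 3342 + 414 = 3756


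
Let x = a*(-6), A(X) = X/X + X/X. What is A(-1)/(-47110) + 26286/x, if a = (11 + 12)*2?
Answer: -103194501/1083530 ≈ -95.239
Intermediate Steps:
A(X) = 2 (A(X) = 1 + 1 = 2)
a = 46 (a = 23*2 = 46)
x = -276 (x = 46*(-6) = -276)
A(-1)/(-47110) + 26286/x = 2/(-47110) + 26286/(-276) = 2*(-1/47110) + 26286*(-1/276) = -1/23555 - 4381/46 = -103194501/1083530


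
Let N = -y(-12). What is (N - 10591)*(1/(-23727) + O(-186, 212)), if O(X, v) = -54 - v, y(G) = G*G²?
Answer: 55937787529/23727 ≈ 2.3576e+6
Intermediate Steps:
y(G) = G³
N = 1728 (N = -1*(-12)³ = -1*(-1728) = 1728)
(N - 10591)*(1/(-23727) + O(-186, 212)) = (1728 - 10591)*(1/(-23727) + (-54 - 1*212)) = -8863*(-1/23727 + (-54 - 212)) = -8863*(-1/23727 - 266) = -8863*(-6311383/23727) = 55937787529/23727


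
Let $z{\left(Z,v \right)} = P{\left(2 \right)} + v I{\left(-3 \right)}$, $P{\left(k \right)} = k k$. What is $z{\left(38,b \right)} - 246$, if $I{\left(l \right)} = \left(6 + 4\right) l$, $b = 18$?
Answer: $-782$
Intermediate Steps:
$P{\left(k \right)} = k^{2}$
$I{\left(l \right)} = 10 l$
$z{\left(Z,v \right)} = 4 - 30 v$ ($z{\left(Z,v \right)} = 2^{2} + v 10 \left(-3\right) = 4 + v \left(-30\right) = 4 - 30 v$)
$z{\left(38,b \right)} - 246 = \left(4 - 540\right) - 246 = -536 - 246 = -782$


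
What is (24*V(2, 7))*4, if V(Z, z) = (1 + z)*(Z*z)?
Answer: 10752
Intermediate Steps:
V(Z, z) = Z*z*(1 + z)
(24*V(2, 7))*4 = (24*(2*7*(1 + 7)))*4 = (24*(2*7*8))*4 = (24*112)*4 = 2688*4 = 10752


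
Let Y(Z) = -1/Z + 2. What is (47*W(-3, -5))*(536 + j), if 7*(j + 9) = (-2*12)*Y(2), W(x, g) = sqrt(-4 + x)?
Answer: 171691*I*sqrt(7)/7 ≈ 64893.0*I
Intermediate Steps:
Y(Z) = 2 - 1/Z
j = -99/7 (j = -9 + ((-2*12)*(2 - 1/2))/7 = -9 + (-24*(2 - 1*1/2))/7 = -9 + (-24*(2 - 1/2))/7 = -9 + (-24*3/2)/7 = -9 + (1/7)*(-36) = -9 - 36/7 = -99/7 ≈ -14.143)
(47*W(-3, -5))*(536 + j) = (47*sqrt(-4 - 3))*(536 - 99/7) = (47*sqrt(-7))*(3653/7) = (47*(I*sqrt(7)))*(3653/7) = (47*I*sqrt(7))*(3653/7) = 171691*I*sqrt(7)/7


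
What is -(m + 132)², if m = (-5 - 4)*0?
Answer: -17424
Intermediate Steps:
m = 0 (m = -9*0 = 0)
-(m + 132)² = -(0 + 132)² = -1*132² = -1*17424 = -17424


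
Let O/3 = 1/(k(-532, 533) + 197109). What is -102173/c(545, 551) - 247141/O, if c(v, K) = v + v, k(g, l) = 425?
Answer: -53212438126979/3270 ≈ -1.6273e+10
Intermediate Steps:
O = 3/197534 (O = 3/(425 + 197109) = 3/197534 ≈ 1.5187e-5)
c(v, K) = 2*v
-102173/c(545, 551) - 247141/O = -102173/(2*545) - 247141/3/197534 = -102173/1090 - 247141*197534/3 = -102173*1/1090 - 48818750294/3 = -102173/1090 - 48818750294/3 = -53212438126979/3270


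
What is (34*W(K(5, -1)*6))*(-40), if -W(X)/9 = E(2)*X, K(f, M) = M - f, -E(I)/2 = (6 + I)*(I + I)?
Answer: 28200960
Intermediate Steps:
E(I) = -4*I*(6 + I) (E(I) = -2*(6 + I)*(I + I) = -2*(6 + I)*2*I = -4*I*(6 + I))
W(X) = 576*X (W(X) = -9*(-4*2*(6 + 2))*X = -9*(-4*2*8)*X = -(-576)*X = 576*X)
(34*W(K(5, -1)*6))*(-40) = (34*(576*((-1 - 1*5)*6)))*(-40) = (34*(576*((-1 - 5)*6)))*(-40) = (34*(576*(-6*6)))*(-40) = (34*(576*(-36)))*(-40) = (34*(-20736))*(-40) = -705024*(-40) = 28200960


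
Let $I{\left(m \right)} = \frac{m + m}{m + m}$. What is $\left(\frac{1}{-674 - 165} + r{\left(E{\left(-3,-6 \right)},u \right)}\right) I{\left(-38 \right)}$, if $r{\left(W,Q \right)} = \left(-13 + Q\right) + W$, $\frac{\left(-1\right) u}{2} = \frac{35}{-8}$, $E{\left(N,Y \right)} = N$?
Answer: $- \frac{24335}{3356} \approx -7.2512$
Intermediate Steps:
$u = \frac{35}{4}$ ($u = - 2 \frac{35}{-8} = - 2 \cdot 35 \left(- \frac{1}{8}\right) = \left(-2\right) \left(- \frac{35}{8}\right) = \frac{35}{4} \approx 8.75$)
$r{\left(W,Q \right)} = -13 + Q + W$
$I{\left(m \right)} = 1$ ($I{\left(m \right)} = \frac{2 m}{2 m} = 2 m \frac{1}{2 m} = 1$)
$\left(\frac{1}{-674 - 165} + r{\left(E{\left(-3,-6 \right)},u \right)}\right) I{\left(-38 \right)} = \left(\frac{1}{-674 - 165} - \frac{29}{4}\right) 1 = \left(\frac{1}{-839} - \frac{29}{4}\right) 1 = \left(- \frac{1}{839} - \frac{29}{4}\right) 1 = \left(- \frac{24335}{3356}\right) 1 = - \frac{24335}{3356}$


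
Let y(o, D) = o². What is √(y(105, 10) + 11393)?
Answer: √22418 ≈ 149.73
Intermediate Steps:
√(y(105, 10) + 11393) = √(105² + 11393) = √(11025 + 11393) = √22418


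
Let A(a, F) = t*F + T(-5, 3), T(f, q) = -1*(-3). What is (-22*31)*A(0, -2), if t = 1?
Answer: -682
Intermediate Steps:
T(f, q) = 3
A(a, F) = 3 + F (A(a, F) = 1*F + 3 = F + 3 = 3 + F)
(-22*31)*A(0, -2) = (-22*31)*(3 - 2) = -682*1 = -682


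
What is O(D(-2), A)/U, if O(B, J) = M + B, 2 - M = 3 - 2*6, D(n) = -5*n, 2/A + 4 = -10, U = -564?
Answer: -7/188 ≈ -0.037234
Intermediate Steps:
A = -1/7 (A = 2/(-4 - 10) = 2/(-14) = 2*(-1/14) = -1/7 ≈ -0.14286)
M = 11 (M = 2 - (3 - 2*6) = 2 - (3 - 12) = 2 - 1*(-9) = 2 + 9 = 11)
O(B, J) = 11 + B
O(D(-2), A)/U = (11 - 5*(-2))/(-564) = (11 + 10)*(-1/564) = 21*(-1/564) = -7/188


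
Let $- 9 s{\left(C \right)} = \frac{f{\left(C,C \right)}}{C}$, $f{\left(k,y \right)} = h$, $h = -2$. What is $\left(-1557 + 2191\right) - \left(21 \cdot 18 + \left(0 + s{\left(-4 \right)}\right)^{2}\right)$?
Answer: $\frac{82943}{324} \approx 256.0$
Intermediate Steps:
$f{\left(k,y \right)} = -2$
$s{\left(C \right)} = \frac{2}{9 C}$ ($s{\left(C \right)} = - \frac{\left(-2\right) \frac{1}{C}}{9} = \frac{2}{9 C}$)
$\left(-1557 + 2191\right) - \left(21 \cdot 18 + \left(0 + s{\left(-4 \right)}\right)^{2}\right) = \left(-1557 + 2191\right) - \left(21 \cdot 18 + \left(0 + \frac{2}{9 \left(-4\right)}\right)^{2}\right) = 634 - \left(378 + \left(0 + \frac{2}{9} \left(- \frac{1}{4}\right)\right)^{2}\right) = 634 - \left(378 + \left(0 - \frac{1}{18}\right)^{2}\right) = 634 - \left(378 + \left(- \frac{1}{18}\right)^{2}\right) = 634 - \left(378 + \frac{1}{324}\right) = 634 - \frac{122473}{324} = \frac{82943}{324}$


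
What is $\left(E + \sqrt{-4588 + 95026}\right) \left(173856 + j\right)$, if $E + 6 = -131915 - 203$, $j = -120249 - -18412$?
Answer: $-9515438356 + 72019 \sqrt{90438} \approx -9.4938 \cdot 10^{9}$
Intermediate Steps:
$j = -101837$ ($j = -120249 + 18412 = -101837$)
$E = -132124$ ($E = -6 - 132118 = -132124$)
$\left(E + \sqrt{-4588 + 95026}\right) \left(173856 + j\right) = \left(-132124 + \sqrt{-4588 + 95026}\right) \left(173856 - 101837\right) = \left(-132124 + \sqrt{90438}\right) 72019 = -9515438356 + 72019 \sqrt{90438}$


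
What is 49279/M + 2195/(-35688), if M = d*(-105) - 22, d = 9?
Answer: -1760791517/34510296 ≈ -51.022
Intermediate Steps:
M = -967 (M = 9*(-105) - 22 = -945 - 22 = -967)
49279/M + 2195/(-35688) = 49279/(-967) + 2195/(-35688) = 49279*(-1/967) + 2195*(-1/35688) = -49279/967 - 2195/35688 = -1760791517/34510296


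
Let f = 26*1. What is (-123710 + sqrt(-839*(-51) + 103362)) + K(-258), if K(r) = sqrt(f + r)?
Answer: -123710 + 3*sqrt(16239) + 2*I*sqrt(58) ≈ -1.2333e+5 + 15.232*I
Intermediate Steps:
f = 26
K(r) = sqrt(26 + r)
(-123710 + sqrt(-839*(-51) + 103362)) + K(-258) = (-123710 + sqrt(-839*(-51) + 103362)) + sqrt(26 - 258) = (-123710 + sqrt(42789 + 103362)) + sqrt(-232) = (-123710 + sqrt(146151)) + 2*I*sqrt(58) = (-123710 + 3*sqrt(16239)) + 2*I*sqrt(58) = -123710 + 3*sqrt(16239) + 2*I*sqrt(58)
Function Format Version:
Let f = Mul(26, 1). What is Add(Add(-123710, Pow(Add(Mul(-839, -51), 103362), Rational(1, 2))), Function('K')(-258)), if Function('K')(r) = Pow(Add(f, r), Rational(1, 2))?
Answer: Add(-123710, Mul(3, Pow(16239, Rational(1, 2))), Mul(2, I, Pow(58, Rational(1, 2)))) ≈ Add(-1.2333e+5, Mul(15.232, I))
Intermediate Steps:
f = 26
Function('K')(r) = Pow(Add(26, r), Rational(1, 2))
Add(Add(-123710, Pow(Add(Mul(-839, -51), 103362), Rational(1, 2))), Function('K')(-258)) = Add(Add(-123710, Pow(Add(Mul(-839, -51), 103362), Rational(1, 2))), Pow(Add(26, -258), Rational(1, 2))) = Add(Add(-123710, Pow(Add(42789, 103362), Rational(1, 2))), Pow(-232, Rational(1, 2))) = Add(Add(-123710, Pow(146151, Rational(1, 2))), Mul(2, I, Pow(58, Rational(1, 2)))) = Add(Add(-123710, Mul(3, Pow(16239, Rational(1, 2)))), Mul(2, I, Pow(58, Rational(1, 2)))) = Add(-123710, Mul(3, Pow(16239, Rational(1, 2))), Mul(2, I, Pow(58, Rational(1, 2))))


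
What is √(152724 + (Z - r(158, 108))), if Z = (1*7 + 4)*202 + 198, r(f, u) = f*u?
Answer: 4*√8630 ≈ 371.59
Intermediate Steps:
Z = 2420 (Z = (7 + 4)*202 + 198 = 11*202 + 198 = 2222 + 198 = 2420)
√(152724 + (Z - r(158, 108))) = √(152724 + (2420 - 158*108)) = √(152724 + (2420 - 1*17064)) = √(152724 + (2420 - 17064)) = √(152724 - 14644) = √138080 = 4*√8630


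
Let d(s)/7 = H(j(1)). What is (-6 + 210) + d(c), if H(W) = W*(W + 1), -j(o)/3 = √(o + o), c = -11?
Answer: 330 - 21*√2 ≈ 300.30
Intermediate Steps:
j(o) = -3*√2*√o (j(o) = -3*√(o + o) = -3*√2*√o)
H(W) = W*(1 + W)
d(s) = -21*√2*(1 - 3*√2) (d(s) = 7*((-3*√2*√1)*(1 - 3*√2*√1)) = 7*((-3*√2*1)*(1 - 3*√2*1)) = 7*((-3*√2)*(1 - 3*√2)) = 7*(-3*√2*(1 - 3*√2)) = -21*√2*(1 - 3*√2))
(-6 + 210) + d(c) = (-6 + 210) + (126 - 21*√2) = 204 + (126 - 21*√2) = 330 - 21*√2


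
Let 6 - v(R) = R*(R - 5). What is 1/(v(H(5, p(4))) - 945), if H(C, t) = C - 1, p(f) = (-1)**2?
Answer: -1/935 ≈ -0.0010695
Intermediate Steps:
p(f) = 1
H(C, t) = -1 + C
v(R) = 6 - R*(-5 + R) (v(R) = 6 - R*(R - 5) = 6 - R*(-5 + R))
1/(v(H(5, p(4))) - 945) = 1/((6 - (-1 + 5)**2 + 5*(-1 + 5)) - 945) = 1/((6 - 1*4**2 + 5*4) - 945) = 1/((6 - 1*16 + 20) - 945) = 1/((6 - 16 + 20) - 945) = 1/(10 - 945) = 1/(-935) = -1/935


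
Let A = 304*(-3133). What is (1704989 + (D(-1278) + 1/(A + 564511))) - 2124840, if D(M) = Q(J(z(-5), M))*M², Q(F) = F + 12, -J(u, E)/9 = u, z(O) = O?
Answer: 35951485246376/387921 ≈ 9.2677e+7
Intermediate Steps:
J(u, E) = -9*u
Q(F) = 12 + F
A = -952432
D(M) = 57*M² (D(M) = (12 - 9*(-5))*M² = (12 + 45)*M² = 57*M²)
(1704989 + (D(-1278) + 1/(A + 564511))) - 2124840 = (1704989 + (57*(-1278)² + 1/(-952432 + 564511))) - 2124840 = (1704989 + (57*1633284 + 1/(-387921))) - 2124840 = (1704989 + (93097188 - 1/387921)) - 2124840 = (1704989 + 36114354266147/387921) - 2124840 = 36775755304016/387921 - 2124840 = 35951485246376/387921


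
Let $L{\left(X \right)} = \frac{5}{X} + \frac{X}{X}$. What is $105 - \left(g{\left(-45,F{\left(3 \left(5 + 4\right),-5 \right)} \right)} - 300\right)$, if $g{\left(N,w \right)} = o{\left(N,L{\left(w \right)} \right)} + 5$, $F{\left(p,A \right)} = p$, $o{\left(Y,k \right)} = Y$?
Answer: $445$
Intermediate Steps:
$L{\left(X \right)} = 1 + \frac{5}{X}$ ($L{\left(X \right)} = \frac{5}{X} + 1 = 1 + \frac{5}{X}$)
$g{\left(N,w \right)} = 5 + N$ ($g{\left(N,w \right)} = N + 5 = 5 + N$)
$105 - \left(g{\left(-45,F{\left(3 \left(5 + 4\right),-5 \right)} \right)} - 300\right) = 105 - \left(\left(5 - 45\right) - 300\right) = 105 - \left(-40 - 300\right) = 105 - -340 = 105 + 340 = 445$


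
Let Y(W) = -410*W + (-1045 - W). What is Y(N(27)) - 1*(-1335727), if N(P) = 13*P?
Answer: 1190421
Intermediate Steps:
Y(W) = -1045 - 411*W
Y(N(27)) - 1*(-1335727) = (-1045 - 5343*27) - 1*(-1335727) = (-1045 - 411*351) + 1335727 = (-1045 - 144261) + 1335727 = -145306 + 1335727 = 1190421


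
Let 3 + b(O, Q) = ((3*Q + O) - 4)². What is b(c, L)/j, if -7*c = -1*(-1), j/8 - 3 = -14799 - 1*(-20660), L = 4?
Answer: 1439/1149344 ≈ 0.0012520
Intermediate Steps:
j = 46912 (j = 24 + 8*(-14799 - 1*(-20660)) = 24 + 8*(-14799 + 20660) = 24 + 8*5861 = 24 + 46888 = 46912)
c = -⅐ (c = -(-1)*(-1)/7 = -⅐*1 = -⅐ ≈ -0.14286)
b(O, Q) = -3 + (-4 + O + 3*Q)² (b(O, Q) = -3 + ((3*Q + O) - 4)² = -3 + ((O + 3*Q) - 4)² = -3 + (-4 + O + 3*Q)²)
b(c, L)/j = (-3 + (-4 - ⅐ + 3*4)²)/46912 = (-3 + (-4 - ⅐ + 12)²)*(1/46912) = (-3 + (55/7)²)*(1/46912) = (-3 + 3025/49)*(1/46912) = (2878/49)*(1/46912) = 1439/1149344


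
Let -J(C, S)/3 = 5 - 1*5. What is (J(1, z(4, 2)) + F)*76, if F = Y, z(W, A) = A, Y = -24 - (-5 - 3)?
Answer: -1216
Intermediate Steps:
Y = -16 (Y = -24 - (-8) = -24 - 1*(-8) = -24 + 8 = -16)
F = -16
J(C, S) = 0 (J(C, S) = -3*(5 - 1*5) = -3*(5 - 5) = -3*0 = 0)
(J(1, z(4, 2)) + F)*76 = (0 - 16)*76 = -16*76 = -1216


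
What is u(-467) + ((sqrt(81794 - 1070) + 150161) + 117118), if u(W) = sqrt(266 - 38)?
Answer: 267279 + 2*sqrt(57) + 62*sqrt(21) ≈ 2.6758e+5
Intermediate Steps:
u(W) = 2*sqrt(57) (u(W) = sqrt(228) = 2*sqrt(57))
u(-467) + ((sqrt(81794 - 1070) + 150161) + 117118) = 2*sqrt(57) + ((sqrt(81794 - 1070) + 150161) + 117118) = 2*sqrt(57) + ((sqrt(80724) + 150161) + 117118) = 2*sqrt(57) + ((62*sqrt(21) + 150161) + 117118) = 2*sqrt(57) + ((150161 + 62*sqrt(21)) + 117118) = 2*sqrt(57) + (267279 + 62*sqrt(21)) = 267279 + 2*sqrt(57) + 62*sqrt(21)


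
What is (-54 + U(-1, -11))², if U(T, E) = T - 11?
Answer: 4356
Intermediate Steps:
U(T, E) = -11 + T
(-54 + U(-1, -11))² = (-54 + (-11 - 1))² = (-54 - 12)² = (-66)² = 4356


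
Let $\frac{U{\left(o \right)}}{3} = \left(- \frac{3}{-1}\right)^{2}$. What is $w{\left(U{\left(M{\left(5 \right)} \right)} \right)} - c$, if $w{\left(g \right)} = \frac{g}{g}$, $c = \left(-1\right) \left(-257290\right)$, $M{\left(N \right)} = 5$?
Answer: $-257289$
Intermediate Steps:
$c = 257290$
$U{\left(o \right)} = 27$ ($U{\left(o \right)} = 3 \left(- \frac{3}{-1}\right)^{2} = 3 \left(\left(-3\right) \left(-1\right)\right)^{2} = 3 \cdot 3^{2} = 3 \cdot 9 = 27$)
$w{\left(g \right)} = 1$
$w{\left(U{\left(M{\left(5 \right)} \right)} \right)} - c = 1 - 257290 = -257289$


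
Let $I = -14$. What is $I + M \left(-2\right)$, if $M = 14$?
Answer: $-42$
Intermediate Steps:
$I + M \left(-2\right) = -14 + 14 \left(-2\right) = -14 - 28 = -42$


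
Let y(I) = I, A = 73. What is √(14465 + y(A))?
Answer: √14538 ≈ 120.57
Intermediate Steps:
√(14465 + y(A)) = √(14465 + 73) = √14538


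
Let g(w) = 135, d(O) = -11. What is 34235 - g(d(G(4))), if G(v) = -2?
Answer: 34100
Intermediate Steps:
34235 - g(d(G(4))) = 34235 - 1*135 = 34235 - 135 = 34100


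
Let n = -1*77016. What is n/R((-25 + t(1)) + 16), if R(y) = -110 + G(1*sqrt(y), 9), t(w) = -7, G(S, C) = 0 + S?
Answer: 2117940/3029 + 77016*I/3029 ≈ 699.22 + 25.426*I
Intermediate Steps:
G(S, C) = S
n = -77016
R(y) = -110 + sqrt(y) (R(y) = -110 + 1*sqrt(y) = -110 + sqrt(y))
n/R((-25 + t(1)) + 16) = -77016/(-110 + sqrt((-25 - 7) + 16)) = -77016/(-110 + sqrt(-32 + 16)) = -77016/(-110 + sqrt(-16)) = -77016*(-110 - 4*I)/12116 = -19254*(-110 - 4*I)/3029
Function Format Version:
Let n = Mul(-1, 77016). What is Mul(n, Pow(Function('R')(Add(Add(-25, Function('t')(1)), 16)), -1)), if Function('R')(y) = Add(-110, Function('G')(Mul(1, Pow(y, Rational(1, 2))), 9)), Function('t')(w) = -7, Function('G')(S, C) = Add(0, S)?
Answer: Add(Rational(2117940, 3029), Mul(Rational(77016, 3029), I)) ≈ Add(699.22, Mul(25.426, I))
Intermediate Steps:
Function('G')(S, C) = S
n = -77016
Function('R')(y) = Add(-110, Pow(y, Rational(1, 2))) (Function('R')(y) = Add(-110, Mul(1, Pow(y, Rational(1, 2)))) = Add(-110, Pow(y, Rational(1, 2))))
Mul(n, Pow(Function('R')(Add(Add(-25, Function('t')(1)), 16)), -1)) = Mul(-77016, Pow(Add(-110, Pow(Add(Add(-25, -7), 16), Rational(1, 2))), -1)) = Mul(-77016, Pow(Add(-110, Pow(Add(-32, 16), Rational(1, 2))), -1)) = Mul(-77016, Pow(Add(-110, Pow(-16, Rational(1, 2))), -1)) = Mul(-77016, Pow(Add(-110, Mul(4, I)), -1)) = Mul(-77016, Mul(Rational(1, 12116), Add(-110, Mul(-4, I)))) = Mul(Rational(-19254, 3029), Add(-110, Mul(-4, I)))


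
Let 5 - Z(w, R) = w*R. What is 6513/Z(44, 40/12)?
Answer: -19539/425 ≈ -45.974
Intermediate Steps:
Z(w, R) = 5 - R*w (Z(w, R) = 5 - w*R = 5 - R*w)
6513/Z(44, 40/12) = 6513/(5 - 1*40/12*44) = 6513/(5 - 1*40*(1/12)*44) = 6513/(5 - 1*10/3*44) = 6513/(5 - 440/3) = 6513/(-425/3) = 6513*(-3/425) = -19539/425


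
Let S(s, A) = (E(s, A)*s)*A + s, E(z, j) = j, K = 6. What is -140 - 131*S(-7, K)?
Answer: 33789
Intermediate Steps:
S(s, A) = s + s*A² (S(s, A) = (A*s)*A + s = s*A² + s = s + s*A²)
-140 - 131*S(-7, K) = -140 - (-917)*(1 + 6²) = -140 - (-917)*(1 + 36) = -140 - (-917)*37 = -140 - 131*(-259) = -140 + 33929 = 33789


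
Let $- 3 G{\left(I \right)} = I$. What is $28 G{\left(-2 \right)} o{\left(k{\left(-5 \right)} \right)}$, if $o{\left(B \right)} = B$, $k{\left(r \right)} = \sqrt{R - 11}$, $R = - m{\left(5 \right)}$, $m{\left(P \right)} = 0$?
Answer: $\frac{56 i \sqrt{11}}{3} \approx 61.91 i$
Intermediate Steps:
$R = 0$ ($R = \left(-1\right) 0 = 0$)
$G{\left(I \right)} = - \frac{I}{3}$
$k{\left(r \right)} = i \sqrt{11}$ ($k{\left(r \right)} = \sqrt{0 - 11} = \sqrt{-11} = i \sqrt{11}$)
$28 G{\left(-2 \right)} o{\left(k{\left(-5 \right)} \right)} = 28 \left(\left(- \frac{1}{3}\right) \left(-2\right)\right) i \sqrt{11} = 28 \cdot \frac{2}{3} i \sqrt{11} = \frac{56 i \sqrt{11}}{3}$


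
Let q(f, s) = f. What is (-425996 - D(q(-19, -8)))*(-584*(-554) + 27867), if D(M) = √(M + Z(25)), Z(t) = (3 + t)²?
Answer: -149696272388 - 1054209*√85 ≈ -1.4971e+11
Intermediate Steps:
D(M) = √(784 + M) (D(M) = √(M + (3 + 25)²) = √(M + 28²) = √(M + 784) = √(784 + M))
(-425996 - D(q(-19, -8)))*(-584*(-554) + 27867) = (-425996 - √(784 - 19))*(-584*(-554) + 27867) = (-425996 - √765)*(323536 + 27867) = (-425996 - 3*√85)*351403 = -149696272388 - 1054209*√85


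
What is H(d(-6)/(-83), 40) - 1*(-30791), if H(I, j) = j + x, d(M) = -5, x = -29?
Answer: 30802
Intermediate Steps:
H(I, j) = -29 + j (H(I, j) = j - 29 = -29 + j)
H(d(-6)/(-83), 40) - 1*(-30791) = (-29 + 40) - 1*(-30791) = 11 + 30791 = 30802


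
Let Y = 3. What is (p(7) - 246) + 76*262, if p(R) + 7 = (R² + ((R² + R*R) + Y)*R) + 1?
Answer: 20416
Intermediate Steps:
p(R) = -6 + R² + R*(3 + 2*R²) (p(R) = -7 + ((R² + ((R² + R*R) + 3)*R) + 1) = -7 + ((R² + ((R² + R²) + 3)*R) + 1) = -7 + ((R² + (2*R² + 3)*R) + 1) = -7 + ((R² + (3 + 2*R²)*R) + 1) = -7 + ((R² + R*(3 + 2*R²)) + 1) = -7 + (1 + R² + R*(3 + 2*R²)) = -6 + R² + R*(3 + 2*R²))
(p(7) - 246) + 76*262 = ((-6 + 7² + 2*7³ + 3*7) - 246) + 76*262 = ((-6 + 49 + 2*343 + 21) - 246) + 19912 = ((-6 + 49 + 686 + 21) - 246) + 19912 = (750 - 246) + 19912 = 504 + 19912 = 20416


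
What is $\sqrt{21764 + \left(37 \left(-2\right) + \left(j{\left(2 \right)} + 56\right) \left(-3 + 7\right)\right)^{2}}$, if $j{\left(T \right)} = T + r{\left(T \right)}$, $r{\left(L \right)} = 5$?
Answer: $2 \sqrt{13362} \approx 231.19$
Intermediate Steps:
$j{\left(T \right)} = 5 + T$ ($j{\left(T \right)} = T + 5 = 5 + T$)
$\sqrt{21764 + \left(37 \left(-2\right) + \left(j{\left(2 \right)} + 56\right) \left(-3 + 7\right)\right)^{2}} = \sqrt{21764 + \left(37 \left(-2\right) + \left(\left(5 + 2\right) + 56\right) \left(-3 + 7\right)\right)^{2}} = \sqrt{21764 + \left(-74 + \left(7 + 56\right) 4\right)^{2}} = \sqrt{21764 + \left(-74 + 63 \cdot 4\right)^{2}} = \sqrt{21764 + \left(-74 + 252\right)^{2}} = \sqrt{21764 + 178^{2}} = \sqrt{21764 + 31684} = \sqrt{53448} = 2 \sqrt{13362}$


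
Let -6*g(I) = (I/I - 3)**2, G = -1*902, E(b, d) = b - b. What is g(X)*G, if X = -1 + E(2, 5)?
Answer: 1804/3 ≈ 601.33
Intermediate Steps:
E(b, d) = 0
G = -902
X = -1 (X = -1 + 0 = -1)
g(I) = -2/3 (g(I) = -(I/I - 3)**2/6 = -(1 - 3)**2/6 = -1/6*(-2)**2 = -1/6*4 = -2/3)
g(X)*G = -2/3*(-902) = 1804/3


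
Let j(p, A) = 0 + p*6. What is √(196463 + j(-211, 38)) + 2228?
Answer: 2228 + √195197 ≈ 2669.8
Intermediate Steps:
j(p, A) = 6*p (j(p, A) = 0 + 6*p = 6*p)
√(196463 + j(-211, 38)) + 2228 = √(196463 + 6*(-211)) + 2228 = √(196463 - 1266) + 2228 = √195197 + 2228 = 2228 + √195197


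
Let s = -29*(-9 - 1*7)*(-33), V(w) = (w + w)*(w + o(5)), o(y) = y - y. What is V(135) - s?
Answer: 51762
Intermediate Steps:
o(y) = 0
V(w) = 2*w² (V(w) = (w + w)*(w + 0) = (2*w)*w = 2*w²)
s = -15312 (s = -29*(-9 - 7)*(-33) = -29*(-16)*(-33) = 464*(-33) = -15312)
V(135) - s = 2*135² - 1*(-15312) = 2*18225 + 15312 = 36450 + 15312 = 51762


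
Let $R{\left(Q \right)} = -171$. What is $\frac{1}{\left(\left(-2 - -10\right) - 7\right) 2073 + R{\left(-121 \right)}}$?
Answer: $\frac{1}{1902} \approx 0.00052576$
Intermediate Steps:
$\frac{1}{\left(\left(-2 - -10\right) - 7\right) 2073 + R{\left(-121 \right)}} = \frac{1}{\left(\left(-2 - -10\right) - 7\right) 2073 - 171} = \frac{1}{\left(\left(-2 + 10\right) - 7\right) 2073 - 171} = \frac{1}{\left(8 - 7\right) 2073 - 171} = \frac{1}{1 \cdot 2073 - 171} = \frac{1}{2073 - 171} = \frac{1}{1902}$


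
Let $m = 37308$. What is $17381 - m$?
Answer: $-19927$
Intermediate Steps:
$17381 - m = 17381 - 37308 = -19927$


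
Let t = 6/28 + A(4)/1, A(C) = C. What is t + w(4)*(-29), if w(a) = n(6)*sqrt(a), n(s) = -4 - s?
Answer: 8179/14 ≈ 584.21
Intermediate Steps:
t = 59/14 (t = 6/28 + 4/1 = 6*(1/28) + 4*1 = 3/14 + 4 = 59/14 ≈ 4.2143)
w(a) = -10*sqrt(a) (w(a) = (-4 - 1*6)*sqrt(a) = (-4 - 6)*sqrt(a) = -10*sqrt(a))
t + w(4)*(-29) = 59/14 - 10*sqrt(4)*(-29) = 59/14 - 10*2*(-29) = 59/14 - 20*(-29) = 59/14 + 580 = 8179/14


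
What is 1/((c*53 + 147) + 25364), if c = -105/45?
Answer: 3/76162 ≈ 3.9390e-5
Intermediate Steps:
c = -7/3 (c = -105*1/45 = -7/3 ≈ -2.3333)
1/((c*53 + 147) + 25364) = 1/((-7/3*53 + 147) + 25364) = 1/((-371/3 + 147) + 25364) = 1/(70/3 + 25364) = 1/(76162/3) = 3/76162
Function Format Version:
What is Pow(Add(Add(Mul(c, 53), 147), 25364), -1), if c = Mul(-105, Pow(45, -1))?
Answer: Rational(3, 76162) ≈ 3.9390e-5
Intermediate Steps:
c = Rational(-7, 3) (c = Mul(-105, Rational(1, 45)) = Rational(-7, 3) ≈ -2.3333)
Pow(Add(Add(Mul(c, 53), 147), 25364), -1) = Pow(Add(Add(Mul(Rational(-7, 3), 53), 147), 25364), -1) = Pow(Add(Add(Rational(-371, 3), 147), 25364), -1) = Pow(Add(Rational(70, 3), 25364), -1) = Pow(Rational(76162, 3), -1) = Rational(3, 76162)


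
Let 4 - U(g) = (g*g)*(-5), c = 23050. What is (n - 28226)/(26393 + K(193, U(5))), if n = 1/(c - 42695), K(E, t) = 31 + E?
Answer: -554499771/522890965 ≈ -1.0604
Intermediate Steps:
U(g) = 4 + 5*g**2 (U(g) = 4 - g*g*(-5) = 4 - g**2*(-5) = 4 - (-5)*g**2 = 4 + 5*g**2)
n = -1/19645 (n = 1/(23050 - 42695) = 1/(-19645) = -1/19645 ≈ -5.0904e-5)
(n - 28226)/(26393 + K(193, U(5))) = (-1/19645 - 28226)/(26393 + (31 + 193)) = -554499771/(19645*(26393 + 224)) = -554499771/19645/26617 = -554499771/19645*1/26617 = -554499771/522890965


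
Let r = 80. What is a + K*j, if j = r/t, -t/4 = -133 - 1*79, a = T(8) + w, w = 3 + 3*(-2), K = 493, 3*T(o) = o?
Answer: 7342/159 ≈ 46.176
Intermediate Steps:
T(o) = o/3
w = -3 (w = 3 - 6 = -3)
a = -⅓ (a = (⅓)*8 - 3 = 8/3 - 3 = -⅓ ≈ -0.33333)
t = 848 (t = -4*(-133 - 1*79) = -4*(-133 - 79) = -4*(-212) = 848)
j = 5/53 (j = 80/848 = 80*(1/848) = 5/53 ≈ 0.094340)
a + K*j = -⅓ + 493*(5/53) = -⅓ + 2465/53 = 7342/159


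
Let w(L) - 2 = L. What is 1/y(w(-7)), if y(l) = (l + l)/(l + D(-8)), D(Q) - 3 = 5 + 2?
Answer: -½ ≈ -0.50000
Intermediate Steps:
w(L) = 2 + L
D(Q) = 10 (D(Q) = 3 + (5 + 2) = 3 + 7 = 10)
y(l) = 2*l/(10 + l) (y(l) = (l + l)/(l + 10) = (2*l)/(10 + l) = 2*l/(10 + l))
1/y(w(-7)) = 1/(2*(2 - 7)/(10 + (2 - 7))) = 1/(2*(-5)/(10 - 5)) = 1/(2*(-5)/5) = 1/(2*(-5)*(⅕)) = 1/(-2) = -½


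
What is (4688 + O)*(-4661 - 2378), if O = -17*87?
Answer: -22588151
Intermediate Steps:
O = -1479
(4688 + O)*(-4661 - 2378) = (4688 - 1479)*(-4661 - 2378) = 3209*(-7039) = -22588151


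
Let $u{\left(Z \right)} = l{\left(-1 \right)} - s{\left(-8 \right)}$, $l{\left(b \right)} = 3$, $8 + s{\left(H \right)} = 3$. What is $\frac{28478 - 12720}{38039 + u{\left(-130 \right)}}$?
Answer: $\frac{15758}{38047} \approx 0.41417$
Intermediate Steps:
$s{\left(H \right)} = -5$ ($s{\left(H \right)} = -8 + 3 = -5$)
$u{\left(Z \right)} = 8$ ($u{\left(Z \right)} = 3 - -5 = 3 + 5 = 8$)
$\frac{28478 - 12720}{38039 + u{\left(-130 \right)}} = \frac{28478 - 12720}{38039 + 8} = \frac{15758}{38047}$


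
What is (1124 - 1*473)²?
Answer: 423801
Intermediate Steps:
(1124 - 1*473)² = (1124 - 473)² = 651² = 423801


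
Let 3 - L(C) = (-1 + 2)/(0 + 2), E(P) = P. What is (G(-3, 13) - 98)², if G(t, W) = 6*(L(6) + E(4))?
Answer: 3481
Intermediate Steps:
L(C) = 5/2 (L(C) = 3 - (-1 + 2)/(0 + 2) = 3 - 1/2 = 3 - 1*½ = 3 - ½ = 5/2)
G(t, W) = 39 (G(t, W) = 6*(5/2 + 4) = 6*(13/2) = 39)
(G(-3, 13) - 98)² = (39 - 98)² = (-59)² = 3481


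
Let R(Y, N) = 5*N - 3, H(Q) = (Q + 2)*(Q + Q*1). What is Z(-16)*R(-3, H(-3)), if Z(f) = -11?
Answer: -297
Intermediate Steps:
H(Q) = 2*Q*(2 + Q) (H(Q) = (2 + Q)*(Q + Q) = (2 + Q)*(2*Q) = 2*Q*(2 + Q))
R(Y, N) = -3 + 5*N
Z(-16)*R(-3, H(-3)) = -11*(-3 + 5*(2*(-3)*(2 - 3))) = -11*(-3 + 5*(2*(-3)*(-1))) = -11*(-3 + 5*6) = -11*(-3 + 30) = -11*27 = -297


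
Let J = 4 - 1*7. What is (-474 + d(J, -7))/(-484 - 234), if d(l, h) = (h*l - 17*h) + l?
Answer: 337/718 ≈ 0.46936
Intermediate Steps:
J = -3 (J = 4 - 7 = -3)
d(l, h) = l - 17*h + h*l (d(l, h) = (-17*h + h*l) + l = l - 17*h + h*l)
(-474 + d(J, -7))/(-484 - 234) = (-474 + (-3 - 17*(-7) - 7*(-3)))/(-484 - 234) = (-474 + (-3 + 119 + 21))/(-718) = (-474 + 137)*(-1/718) = -337*(-1/718) = 337/718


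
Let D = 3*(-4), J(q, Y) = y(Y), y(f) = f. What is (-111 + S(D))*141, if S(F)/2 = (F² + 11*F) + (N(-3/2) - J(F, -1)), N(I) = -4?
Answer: -13113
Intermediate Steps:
J(q, Y) = Y
D = -12
S(F) = -6 + 2*F² + 22*F (S(F) = 2*((F² + 11*F) + (-4 - 1*(-1))) = 2*((F² + 11*F) + (-4 + 1)) = 2*((F² + 11*F) - 3) = 2*(-3 + F² + 11*F) = -6 + 2*F² + 22*F)
(-111 + S(D))*141 = (-111 + (-6 + 2*(-12)² + 22*(-12)))*141 = (-111 + (-6 + 2*144 - 264))*141 = (-111 + (-6 + 288 - 264))*141 = (-111 + 18)*141 = -93*141 = -13113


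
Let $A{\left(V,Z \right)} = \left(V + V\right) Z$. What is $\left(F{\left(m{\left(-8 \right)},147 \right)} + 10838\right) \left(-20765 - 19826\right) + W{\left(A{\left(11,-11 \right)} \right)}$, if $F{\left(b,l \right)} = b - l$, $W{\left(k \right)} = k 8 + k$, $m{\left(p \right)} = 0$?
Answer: $-433960559$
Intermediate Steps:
$A{\left(V,Z \right)} = 2 V Z$
$W{\left(k \right)} = 9 k$ ($W{\left(k \right)} = 8 k + k = 9 k$)
$\left(F{\left(m{\left(-8 \right)},147 \right)} + 10838\right) \left(-20765 - 19826\right) + W{\left(A{\left(11,-11 \right)} \right)} = \left(\left(0 - 147\right) + 10838\right) \left(-20765 - 19826\right) + 9 \cdot 2 \cdot 11 \left(-11\right) = \left(\left(0 - 147\right) + 10838\right) \left(-40591\right) + 9 \left(-242\right) = \left(-147 + 10838\right) \left(-40591\right) - 2178 = 10691 \left(-40591\right) - 2178 = -433958381 - 2178 = -433960559$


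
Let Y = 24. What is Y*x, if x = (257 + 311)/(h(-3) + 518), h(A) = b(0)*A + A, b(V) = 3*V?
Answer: 13632/515 ≈ 26.470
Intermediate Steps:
h(A) = A (h(A) = (3*0)*A + A = 0*A + A = 0 + A = A)
x = 568/515 (x = (257 + 311)/(-3 + 518) = 568/515 ≈ 1.1029)
Y*x = 24*(568/515) = 13632/515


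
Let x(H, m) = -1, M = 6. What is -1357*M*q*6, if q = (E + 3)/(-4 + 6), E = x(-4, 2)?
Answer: -48852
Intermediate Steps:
E = -1
q = 1 (q = (-1 + 3)/(-4 + 6) = 2/2 = 2*(½) = 1)
-1357*M*q*6 = -1357*6*1*6 = -8142*6 = -1357*36 = -48852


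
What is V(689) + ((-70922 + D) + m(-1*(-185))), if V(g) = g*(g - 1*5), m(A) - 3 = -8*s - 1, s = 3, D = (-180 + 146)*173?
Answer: 394450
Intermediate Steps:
D = -5882 (D = -34*173 = -5882)
m(A) = -22 (m(A) = 3 + (-8*3 - 1) = 3 + (-24 - 1) = 3 - 25 = -22)
V(g) = g*(-5 + g) (V(g) = g*(g - 5) = g*(-5 + g))
V(689) + ((-70922 + D) + m(-1*(-185))) = 689*(-5 + 689) + ((-70922 - 5882) - 22) = 689*684 + (-76804 - 22) = 471276 - 76826 = 394450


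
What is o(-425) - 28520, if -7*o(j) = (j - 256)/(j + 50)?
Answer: -24955227/875 ≈ -28520.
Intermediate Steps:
o(j) = -(-256 + j)/(7*(50 + j)) (o(j) = -(j - 256)/(7*(j + 50)) = -(-256 + j)/(7*(50 + j)))
o(-425) - 28520 = (256 - 1*(-425))/(7*(50 - 425)) - 28520 = (⅐)*(256 + 425)/(-375) - 28520 = (⅐)*(-1/375)*681 - 28520 = -227/875 - 28520 = -24955227/875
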